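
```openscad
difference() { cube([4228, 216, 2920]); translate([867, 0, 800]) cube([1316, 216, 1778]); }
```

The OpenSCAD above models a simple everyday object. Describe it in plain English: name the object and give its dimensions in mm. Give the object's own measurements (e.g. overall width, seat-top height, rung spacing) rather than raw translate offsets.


A wall 4228 mm long (x), 216 mm thick (y), 2920 mm tall, with a rectangular window opening cut through it. The opening is 1316 mm wide and 1778 mm tall; its sill is at z = 800 mm and its near (−x) edge is 867 mm from the wall's −x end. The opening passes through the full wall thickness.


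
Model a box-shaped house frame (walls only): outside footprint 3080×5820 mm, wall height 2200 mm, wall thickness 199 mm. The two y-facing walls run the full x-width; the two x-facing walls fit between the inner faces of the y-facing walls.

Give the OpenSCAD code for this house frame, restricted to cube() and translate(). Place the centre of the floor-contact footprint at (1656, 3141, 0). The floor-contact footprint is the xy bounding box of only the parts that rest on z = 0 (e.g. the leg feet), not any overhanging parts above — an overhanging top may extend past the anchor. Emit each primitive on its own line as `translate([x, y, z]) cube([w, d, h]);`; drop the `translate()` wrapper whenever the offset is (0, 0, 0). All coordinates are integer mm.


translate([116, 231, 0]) cube([3080, 199, 2200]);
translate([116, 5852, 0]) cube([3080, 199, 2200]);
translate([116, 430, 0]) cube([199, 5422, 2200]);
translate([2997, 430, 0]) cube([199, 5422, 2200]);


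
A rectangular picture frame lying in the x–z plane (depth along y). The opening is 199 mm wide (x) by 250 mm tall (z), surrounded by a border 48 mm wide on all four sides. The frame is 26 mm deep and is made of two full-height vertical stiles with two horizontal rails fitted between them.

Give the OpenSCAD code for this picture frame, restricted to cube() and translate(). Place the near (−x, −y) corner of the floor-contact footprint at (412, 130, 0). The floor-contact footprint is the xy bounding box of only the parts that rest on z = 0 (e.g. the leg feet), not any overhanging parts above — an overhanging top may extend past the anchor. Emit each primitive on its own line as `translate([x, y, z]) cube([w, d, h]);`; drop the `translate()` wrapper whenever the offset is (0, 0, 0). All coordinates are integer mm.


translate([412, 130, 0]) cube([48, 26, 346]);
translate([659, 130, 0]) cube([48, 26, 346]);
translate([460, 130, 0]) cube([199, 26, 48]);
translate([460, 130, 298]) cube([199, 26, 48]);


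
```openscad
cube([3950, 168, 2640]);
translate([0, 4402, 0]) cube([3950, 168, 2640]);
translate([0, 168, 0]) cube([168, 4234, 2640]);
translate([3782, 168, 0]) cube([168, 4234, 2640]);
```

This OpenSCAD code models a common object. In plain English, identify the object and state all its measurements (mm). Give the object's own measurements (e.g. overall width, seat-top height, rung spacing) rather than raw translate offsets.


The wall frame of a small rectangular building: four walls, each 2640 mm tall and 168 mm thick, enclosing a footprint 3950 mm (x) by 4570 mm (y) outside-to-outside, with no floor or roof. The front and back walls (the −y and +y sides) span the full width; the two side walls fit between them.


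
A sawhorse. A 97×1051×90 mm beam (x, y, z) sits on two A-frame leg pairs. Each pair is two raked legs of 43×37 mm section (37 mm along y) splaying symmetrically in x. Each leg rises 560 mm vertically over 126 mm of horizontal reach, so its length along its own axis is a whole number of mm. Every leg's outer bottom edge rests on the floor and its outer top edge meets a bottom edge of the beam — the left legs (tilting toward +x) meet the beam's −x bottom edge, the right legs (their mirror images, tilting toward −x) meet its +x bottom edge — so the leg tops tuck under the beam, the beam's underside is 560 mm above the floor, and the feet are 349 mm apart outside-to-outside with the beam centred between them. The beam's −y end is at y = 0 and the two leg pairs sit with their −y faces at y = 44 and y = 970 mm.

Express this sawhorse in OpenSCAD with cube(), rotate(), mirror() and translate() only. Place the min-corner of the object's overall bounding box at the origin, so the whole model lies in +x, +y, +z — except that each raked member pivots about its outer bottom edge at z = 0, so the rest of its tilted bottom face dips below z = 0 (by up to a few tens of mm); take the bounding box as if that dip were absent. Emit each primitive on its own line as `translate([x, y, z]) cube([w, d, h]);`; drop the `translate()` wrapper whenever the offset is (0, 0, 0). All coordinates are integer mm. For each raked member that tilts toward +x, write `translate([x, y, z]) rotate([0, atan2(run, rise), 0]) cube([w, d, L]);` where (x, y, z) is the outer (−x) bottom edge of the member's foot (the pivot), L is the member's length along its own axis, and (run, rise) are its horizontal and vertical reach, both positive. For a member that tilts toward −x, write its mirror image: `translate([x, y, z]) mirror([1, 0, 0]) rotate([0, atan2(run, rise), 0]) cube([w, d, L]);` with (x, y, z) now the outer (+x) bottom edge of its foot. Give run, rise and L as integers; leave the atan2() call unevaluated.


// leg length = √(126² + 560²) = 574
// right-leg outer foot x = 2·126 + 97 = 349
// beam min-corner = (126, 0, 560)
translate([126, 0, 560]) cube([97, 1051, 90]);
translate([0, 44, 0]) rotate([0, atan2(126, 560), 0]) cube([43, 37, 574]);
translate([349, 44, 0]) mirror([1, 0, 0]) rotate([0, atan2(126, 560), 0]) cube([43, 37, 574]);
translate([0, 970, 0]) rotate([0, atan2(126, 560), 0]) cube([43, 37, 574]);
translate([349, 970, 0]) mirror([1, 0, 0]) rotate([0, atan2(126, 560), 0]) cube([43, 37, 574]);


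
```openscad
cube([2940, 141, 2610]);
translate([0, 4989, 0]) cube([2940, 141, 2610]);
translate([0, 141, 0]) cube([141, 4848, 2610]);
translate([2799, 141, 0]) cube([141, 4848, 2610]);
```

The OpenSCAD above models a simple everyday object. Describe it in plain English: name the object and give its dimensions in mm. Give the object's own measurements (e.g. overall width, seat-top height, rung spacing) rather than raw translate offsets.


The wall frame of a small rectangular building: four walls, each 2610 mm tall and 141 mm thick, enclosing a footprint 2940 mm (x) by 5130 mm (y) outside-to-outside, with no floor or roof. The front and back walls (the −y and +y sides) span the full width; the two side walls fit between them.


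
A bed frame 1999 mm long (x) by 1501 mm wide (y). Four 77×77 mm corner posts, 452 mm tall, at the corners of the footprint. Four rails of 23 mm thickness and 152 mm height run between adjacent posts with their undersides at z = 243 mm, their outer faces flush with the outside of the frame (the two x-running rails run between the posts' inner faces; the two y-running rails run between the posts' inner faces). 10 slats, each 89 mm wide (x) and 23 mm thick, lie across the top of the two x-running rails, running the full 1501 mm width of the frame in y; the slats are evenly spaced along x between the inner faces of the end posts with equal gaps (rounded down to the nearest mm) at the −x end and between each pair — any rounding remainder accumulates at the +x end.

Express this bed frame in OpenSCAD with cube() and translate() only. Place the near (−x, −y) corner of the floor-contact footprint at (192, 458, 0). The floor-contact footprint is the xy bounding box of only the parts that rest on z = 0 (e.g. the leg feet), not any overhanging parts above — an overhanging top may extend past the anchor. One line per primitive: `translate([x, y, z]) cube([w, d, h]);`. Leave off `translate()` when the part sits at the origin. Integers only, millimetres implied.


translate([192, 458, 0]) cube([77, 77, 452]);
translate([192, 1882, 0]) cube([77, 77, 452]);
translate([2114, 458, 0]) cube([77, 77, 452]);
translate([2114, 1882, 0]) cube([77, 77, 452]);
translate([269, 458, 243]) cube([1845, 23, 152]);
translate([269, 1936, 243]) cube([1845, 23, 152]);
translate([192, 535, 243]) cube([23, 1347, 152]);
translate([2168, 535, 243]) cube([23, 1347, 152]);
translate([355, 458, 395]) cube([89, 1501, 23]);
translate([530, 458, 395]) cube([89, 1501, 23]);
translate([705, 458, 395]) cube([89, 1501, 23]);
translate([880, 458, 395]) cube([89, 1501, 23]);
translate([1055, 458, 395]) cube([89, 1501, 23]);
translate([1230, 458, 395]) cube([89, 1501, 23]);
translate([1405, 458, 395]) cube([89, 1501, 23]);
translate([1580, 458, 395]) cube([89, 1501, 23]);
translate([1755, 458, 395]) cube([89, 1501, 23]);
translate([1930, 458, 395]) cube([89, 1501, 23]);


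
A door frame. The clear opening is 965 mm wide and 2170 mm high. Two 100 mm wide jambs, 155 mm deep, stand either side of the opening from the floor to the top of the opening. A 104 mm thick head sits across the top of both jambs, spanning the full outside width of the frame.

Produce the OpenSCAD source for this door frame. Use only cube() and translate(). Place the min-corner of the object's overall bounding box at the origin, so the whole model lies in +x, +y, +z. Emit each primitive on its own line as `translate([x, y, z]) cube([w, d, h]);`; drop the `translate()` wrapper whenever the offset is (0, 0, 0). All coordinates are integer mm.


cube([100, 155, 2170]);
translate([1065, 0, 0]) cube([100, 155, 2170]);
translate([0, 0, 2170]) cube([1165, 155, 104]);


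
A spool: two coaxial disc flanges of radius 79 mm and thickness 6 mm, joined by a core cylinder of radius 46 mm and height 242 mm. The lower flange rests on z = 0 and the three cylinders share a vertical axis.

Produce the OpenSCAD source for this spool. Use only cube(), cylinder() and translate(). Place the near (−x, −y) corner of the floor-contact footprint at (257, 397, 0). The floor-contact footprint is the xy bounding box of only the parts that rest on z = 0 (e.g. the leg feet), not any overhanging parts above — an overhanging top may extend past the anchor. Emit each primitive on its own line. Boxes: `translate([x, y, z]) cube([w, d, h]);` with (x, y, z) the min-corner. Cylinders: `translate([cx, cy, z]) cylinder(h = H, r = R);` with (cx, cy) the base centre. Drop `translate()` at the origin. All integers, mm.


translate([336, 476, 0]) cylinder(h = 6, r = 79);
translate([336, 476, 6]) cylinder(h = 242, r = 46);
translate([336, 476, 248]) cylinder(h = 6, r = 79);


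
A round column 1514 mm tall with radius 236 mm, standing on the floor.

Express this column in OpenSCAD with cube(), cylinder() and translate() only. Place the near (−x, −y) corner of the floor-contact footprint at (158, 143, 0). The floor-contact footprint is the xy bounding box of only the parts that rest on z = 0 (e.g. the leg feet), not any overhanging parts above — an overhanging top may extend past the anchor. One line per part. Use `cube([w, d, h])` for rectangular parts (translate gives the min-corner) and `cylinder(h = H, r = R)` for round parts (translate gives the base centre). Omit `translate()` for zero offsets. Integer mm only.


translate([394, 379, 0]) cylinder(h = 1514, r = 236);


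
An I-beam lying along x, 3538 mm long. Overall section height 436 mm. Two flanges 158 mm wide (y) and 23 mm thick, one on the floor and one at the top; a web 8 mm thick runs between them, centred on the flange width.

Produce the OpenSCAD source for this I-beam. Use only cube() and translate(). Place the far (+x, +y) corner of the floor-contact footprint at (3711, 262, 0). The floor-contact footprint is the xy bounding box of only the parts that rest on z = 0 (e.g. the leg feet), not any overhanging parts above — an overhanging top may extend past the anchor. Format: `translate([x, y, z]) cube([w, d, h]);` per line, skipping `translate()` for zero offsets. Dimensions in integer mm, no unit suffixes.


translate([173, 104, 0]) cube([3538, 158, 23]);
translate([173, 179, 23]) cube([3538, 8, 390]);
translate([173, 104, 413]) cube([3538, 158, 23]);


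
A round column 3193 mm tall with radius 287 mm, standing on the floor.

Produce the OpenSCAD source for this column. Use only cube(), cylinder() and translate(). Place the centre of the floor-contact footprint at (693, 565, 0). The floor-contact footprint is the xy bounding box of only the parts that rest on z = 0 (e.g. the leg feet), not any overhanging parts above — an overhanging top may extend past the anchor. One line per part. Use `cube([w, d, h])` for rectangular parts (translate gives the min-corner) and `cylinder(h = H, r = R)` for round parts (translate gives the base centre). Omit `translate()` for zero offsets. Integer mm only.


translate([693, 565, 0]) cylinder(h = 3193, r = 287);


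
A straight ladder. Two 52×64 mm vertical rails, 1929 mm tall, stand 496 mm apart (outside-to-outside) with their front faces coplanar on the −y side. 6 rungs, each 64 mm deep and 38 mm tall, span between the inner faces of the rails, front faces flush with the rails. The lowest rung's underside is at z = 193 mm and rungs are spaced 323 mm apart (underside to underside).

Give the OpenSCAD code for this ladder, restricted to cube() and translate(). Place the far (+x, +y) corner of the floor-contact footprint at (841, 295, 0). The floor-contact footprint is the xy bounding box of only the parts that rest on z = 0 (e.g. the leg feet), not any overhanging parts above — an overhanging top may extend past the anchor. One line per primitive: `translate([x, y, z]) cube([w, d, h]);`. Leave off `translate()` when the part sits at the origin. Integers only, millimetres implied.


translate([345, 231, 0]) cube([52, 64, 1929]);
translate([789, 231, 0]) cube([52, 64, 1929]);
translate([397, 231, 193]) cube([392, 64, 38]);
translate([397, 231, 516]) cube([392, 64, 38]);
translate([397, 231, 839]) cube([392, 64, 38]);
translate([397, 231, 1162]) cube([392, 64, 38]);
translate([397, 231, 1485]) cube([392, 64, 38]);
translate([397, 231, 1808]) cube([392, 64, 38]);


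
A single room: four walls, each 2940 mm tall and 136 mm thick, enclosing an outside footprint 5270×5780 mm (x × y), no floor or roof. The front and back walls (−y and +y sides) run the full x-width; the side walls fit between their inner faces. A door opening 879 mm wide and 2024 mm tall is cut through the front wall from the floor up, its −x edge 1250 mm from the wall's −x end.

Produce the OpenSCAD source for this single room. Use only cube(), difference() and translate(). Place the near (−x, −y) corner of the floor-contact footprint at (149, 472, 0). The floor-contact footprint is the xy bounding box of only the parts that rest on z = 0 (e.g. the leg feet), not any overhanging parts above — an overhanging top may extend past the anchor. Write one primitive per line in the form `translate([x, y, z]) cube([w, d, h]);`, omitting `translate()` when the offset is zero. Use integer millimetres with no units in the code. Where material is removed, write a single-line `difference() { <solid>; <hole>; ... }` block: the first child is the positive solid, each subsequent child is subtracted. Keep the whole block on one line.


difference() { translate([149, 472, 0]) cube([5270, 136, 2940]); translate([1399, 472, 0]) cube([879, 136, 2024]); }
translate([149, 6116, 0]) cube([5270, 136, 2940]);
translate([149, 608, 0]) cube([136, 5508, 2940]);
translate([5283, 608, 0]) cube([136, 5508, 2940]);


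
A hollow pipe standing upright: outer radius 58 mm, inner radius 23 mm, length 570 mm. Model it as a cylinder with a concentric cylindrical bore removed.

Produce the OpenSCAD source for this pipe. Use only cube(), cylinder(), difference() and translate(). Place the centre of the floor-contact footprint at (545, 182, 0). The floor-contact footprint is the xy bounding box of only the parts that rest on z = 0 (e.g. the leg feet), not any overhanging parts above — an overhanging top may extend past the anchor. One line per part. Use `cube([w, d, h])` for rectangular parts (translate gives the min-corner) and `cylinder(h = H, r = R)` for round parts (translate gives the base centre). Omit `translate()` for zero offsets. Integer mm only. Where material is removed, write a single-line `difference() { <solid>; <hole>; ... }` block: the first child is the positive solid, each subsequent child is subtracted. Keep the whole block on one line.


difference() { translate([545, 182, 0]) cylinder(h = 570, r = 58); translate([545, 182, 0]) cylinder(h = 570, r = 23); }


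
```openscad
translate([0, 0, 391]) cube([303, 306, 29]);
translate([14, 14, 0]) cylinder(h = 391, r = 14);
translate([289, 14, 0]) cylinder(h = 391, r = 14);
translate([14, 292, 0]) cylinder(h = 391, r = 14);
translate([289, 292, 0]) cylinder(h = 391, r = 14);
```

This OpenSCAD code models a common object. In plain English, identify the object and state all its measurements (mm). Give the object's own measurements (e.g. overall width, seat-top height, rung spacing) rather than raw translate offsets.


A simple wooden stool: a rectangular seat 303 mm (x) by 306 mm (y), 29 mm thick, top face at z = 420 mm, on four round legs, each 28 mm in diameter. The legs rest on z = 0, each leg's axis is inset half a diameter from the nearest pair of seat edges (so the leg's bounding box is flush with the corner).


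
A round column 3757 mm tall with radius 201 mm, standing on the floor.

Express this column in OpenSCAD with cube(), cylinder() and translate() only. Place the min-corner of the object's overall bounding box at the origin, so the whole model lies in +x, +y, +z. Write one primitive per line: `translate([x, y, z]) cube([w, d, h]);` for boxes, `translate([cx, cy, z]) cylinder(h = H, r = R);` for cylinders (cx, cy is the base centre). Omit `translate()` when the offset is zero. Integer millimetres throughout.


translate([201, 201, 0]) cylinder(h = 3757, r = 201);


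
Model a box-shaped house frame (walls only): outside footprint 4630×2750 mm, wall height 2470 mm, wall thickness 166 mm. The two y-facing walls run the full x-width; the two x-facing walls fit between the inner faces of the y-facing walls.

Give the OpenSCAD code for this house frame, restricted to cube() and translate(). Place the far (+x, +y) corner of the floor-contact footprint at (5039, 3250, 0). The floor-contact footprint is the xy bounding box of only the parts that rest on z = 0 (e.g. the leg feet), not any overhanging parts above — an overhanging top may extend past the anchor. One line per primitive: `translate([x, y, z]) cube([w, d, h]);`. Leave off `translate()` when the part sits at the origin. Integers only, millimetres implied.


translate([409, 500, 0]) cube([4630, 166, 2470]);
translate([409, 3084, 0]) cube([4630, 166, 2470]);
translate([409, 666, 0]) cube([166, 2418, 2470]);
translate([4873, 666, 0]) cube([166, 2418, 2470]);


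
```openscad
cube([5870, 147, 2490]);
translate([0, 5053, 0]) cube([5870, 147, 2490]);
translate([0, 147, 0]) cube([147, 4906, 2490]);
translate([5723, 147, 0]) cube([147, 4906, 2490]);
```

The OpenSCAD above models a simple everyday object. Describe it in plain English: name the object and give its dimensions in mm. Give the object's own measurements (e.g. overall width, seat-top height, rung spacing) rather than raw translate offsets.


The wall frame of a small rectangular building: four walls, each 2490 mm tall and 147 mm thick, enclosing a footprint 5870 mm (x) by 5200 mm (y) outside-to-outside, with no floor or roof. The front and back walls (the −y and +y sides) span the full width; the two side walls fit between them.


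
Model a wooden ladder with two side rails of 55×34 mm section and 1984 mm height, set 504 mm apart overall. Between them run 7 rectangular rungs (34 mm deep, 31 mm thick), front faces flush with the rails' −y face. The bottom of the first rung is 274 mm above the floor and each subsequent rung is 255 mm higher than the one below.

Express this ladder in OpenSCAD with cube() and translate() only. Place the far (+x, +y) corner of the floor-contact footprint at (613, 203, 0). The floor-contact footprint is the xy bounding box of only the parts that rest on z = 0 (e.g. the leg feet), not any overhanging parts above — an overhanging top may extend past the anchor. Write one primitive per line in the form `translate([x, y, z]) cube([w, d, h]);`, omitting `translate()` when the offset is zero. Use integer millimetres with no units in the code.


translate([109, 169, 0]) cube([55, 34, 1984]);
translate([558, 169, 0]) cube([55, 34, 1984]);
translate([164, 169, 274]) cube([394, 34, 31]);
translate([164, 169, 529]) cube([394, 34, 31]);
translate([164, 169, 784]) cube([394, 34, 31]);
translate([164, 169, 1039]) cube([394, 34, 31]);
translate([164, 169, 1294]) cube([394, 34, 31]);
translate([164, 169, 1549]) cube([394, 34, 31]);
translate([164, 169, 1804]) cube([394, 34, 31]);


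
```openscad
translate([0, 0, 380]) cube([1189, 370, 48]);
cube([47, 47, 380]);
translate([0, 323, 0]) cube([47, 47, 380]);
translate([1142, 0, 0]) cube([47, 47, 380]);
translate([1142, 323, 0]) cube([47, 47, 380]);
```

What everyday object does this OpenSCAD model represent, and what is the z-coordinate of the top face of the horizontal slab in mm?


A bench. The seat-top height is 428 mm.

A long slab on four corner posts — a bench. The slab sits at z = 380 with thickness 48, so the top is 380 + 48 = 428 mm.


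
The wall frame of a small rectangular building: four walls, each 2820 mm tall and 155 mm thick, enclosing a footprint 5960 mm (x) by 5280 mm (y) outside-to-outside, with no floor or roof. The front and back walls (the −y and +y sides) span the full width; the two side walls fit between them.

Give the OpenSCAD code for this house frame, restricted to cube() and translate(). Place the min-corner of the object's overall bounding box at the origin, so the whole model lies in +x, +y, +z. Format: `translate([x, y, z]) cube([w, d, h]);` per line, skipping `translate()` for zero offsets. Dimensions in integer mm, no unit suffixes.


cube([5960, 155, 2820]);
translate([0, 5125, 0]) cube([5960, 155, 2820]);
translate([0, 155, 0]) cube([155, 4970, 2820]);
translate([5805, 155, 0]) cube([155, 4970, 2820]);


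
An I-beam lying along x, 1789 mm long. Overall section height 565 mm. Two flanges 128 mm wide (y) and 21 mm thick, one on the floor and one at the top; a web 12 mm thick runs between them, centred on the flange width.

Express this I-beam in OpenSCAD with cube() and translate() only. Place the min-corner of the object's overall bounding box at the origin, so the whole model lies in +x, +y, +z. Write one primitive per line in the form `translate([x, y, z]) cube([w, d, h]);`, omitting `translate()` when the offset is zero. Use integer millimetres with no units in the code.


cube([1789, 128, 21]);
translate([0, 58, 21]) cube([1789, 12, 523]);
translate([0, 0, 544]) cube([1789, 128, 21]);


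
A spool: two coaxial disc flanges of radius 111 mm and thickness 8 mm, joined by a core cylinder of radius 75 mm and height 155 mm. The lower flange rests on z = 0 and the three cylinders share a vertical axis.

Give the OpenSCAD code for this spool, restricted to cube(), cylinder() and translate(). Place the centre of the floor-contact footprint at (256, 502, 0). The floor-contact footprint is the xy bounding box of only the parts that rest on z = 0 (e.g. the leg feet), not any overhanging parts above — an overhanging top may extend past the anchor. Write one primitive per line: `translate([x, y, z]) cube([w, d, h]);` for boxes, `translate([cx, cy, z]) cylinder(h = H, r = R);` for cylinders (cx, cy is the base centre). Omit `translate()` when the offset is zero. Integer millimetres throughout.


translate([256, 502, 0]) cylinder(h = 8, r = 111);
translate([256, 502, 8]) cylinder(h = 155, r = 75);
translate([256, 502, 163]) cylinder(h = 8, r = 111);


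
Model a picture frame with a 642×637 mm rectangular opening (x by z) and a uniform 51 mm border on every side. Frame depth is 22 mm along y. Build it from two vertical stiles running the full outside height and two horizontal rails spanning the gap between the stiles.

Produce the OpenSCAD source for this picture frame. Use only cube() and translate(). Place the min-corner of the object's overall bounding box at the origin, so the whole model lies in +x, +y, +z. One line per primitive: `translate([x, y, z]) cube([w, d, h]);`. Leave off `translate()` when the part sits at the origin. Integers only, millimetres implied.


cube([51, 22, 739]);
translate([693, 0, 0]) cube([51, 22, 739]);
translate([51, 0, 0]) cube([642, 22, 51]);
translate([51, 0, 688]) cube([642, 22, 51]);


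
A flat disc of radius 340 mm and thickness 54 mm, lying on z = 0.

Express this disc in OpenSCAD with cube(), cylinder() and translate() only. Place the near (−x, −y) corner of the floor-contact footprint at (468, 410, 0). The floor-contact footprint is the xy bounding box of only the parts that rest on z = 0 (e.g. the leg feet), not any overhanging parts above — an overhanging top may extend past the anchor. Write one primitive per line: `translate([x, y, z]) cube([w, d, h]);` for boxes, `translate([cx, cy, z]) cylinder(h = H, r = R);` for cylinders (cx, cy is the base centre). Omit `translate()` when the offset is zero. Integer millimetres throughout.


translate([808, 750, 0]) cylinder(h = 54, r = 340);


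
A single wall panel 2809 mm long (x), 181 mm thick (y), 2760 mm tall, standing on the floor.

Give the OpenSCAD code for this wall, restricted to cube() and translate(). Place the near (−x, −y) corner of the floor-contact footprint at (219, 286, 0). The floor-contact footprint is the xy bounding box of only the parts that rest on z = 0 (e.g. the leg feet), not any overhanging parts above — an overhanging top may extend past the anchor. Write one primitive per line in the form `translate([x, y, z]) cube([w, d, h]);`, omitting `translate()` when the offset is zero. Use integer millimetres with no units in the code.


translate([219, 286, 0]) cube([2809, 181, 2760]);


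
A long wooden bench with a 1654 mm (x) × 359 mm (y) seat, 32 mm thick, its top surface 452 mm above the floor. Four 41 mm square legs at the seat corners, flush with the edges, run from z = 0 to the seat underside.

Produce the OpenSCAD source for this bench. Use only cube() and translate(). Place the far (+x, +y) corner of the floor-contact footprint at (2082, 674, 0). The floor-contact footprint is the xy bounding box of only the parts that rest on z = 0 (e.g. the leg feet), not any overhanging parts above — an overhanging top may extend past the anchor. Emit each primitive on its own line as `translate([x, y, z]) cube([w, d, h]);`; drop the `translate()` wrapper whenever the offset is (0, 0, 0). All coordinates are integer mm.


translate([428, 315, 420]) cube([1654, 359, 32]);
translate([428, 315, 0]) cube([41, 41, 420]);
translate([428, 633, 0]) cube([41, 41, 420]);
translate([2041, 315, 0]) cube([41, 41, 420]);
translate([2041, 633, 0]) cube([41, 41, 420]);


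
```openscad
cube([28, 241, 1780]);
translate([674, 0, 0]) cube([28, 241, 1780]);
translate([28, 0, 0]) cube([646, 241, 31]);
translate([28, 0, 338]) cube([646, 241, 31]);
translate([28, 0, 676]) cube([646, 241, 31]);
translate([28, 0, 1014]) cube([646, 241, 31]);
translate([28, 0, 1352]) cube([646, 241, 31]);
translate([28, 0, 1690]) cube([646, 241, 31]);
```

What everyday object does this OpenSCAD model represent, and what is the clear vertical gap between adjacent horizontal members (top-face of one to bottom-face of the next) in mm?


A bookshelf. The clear shelf gap is 307 mm.

Two tall side panels with 6 horizontal boards between them — a bookshelf. The first two shelf undersides are at z = 0 and z = 338; with shelf thickness 31, the clear gap is 338 − 0 − 31 = 307 mm.


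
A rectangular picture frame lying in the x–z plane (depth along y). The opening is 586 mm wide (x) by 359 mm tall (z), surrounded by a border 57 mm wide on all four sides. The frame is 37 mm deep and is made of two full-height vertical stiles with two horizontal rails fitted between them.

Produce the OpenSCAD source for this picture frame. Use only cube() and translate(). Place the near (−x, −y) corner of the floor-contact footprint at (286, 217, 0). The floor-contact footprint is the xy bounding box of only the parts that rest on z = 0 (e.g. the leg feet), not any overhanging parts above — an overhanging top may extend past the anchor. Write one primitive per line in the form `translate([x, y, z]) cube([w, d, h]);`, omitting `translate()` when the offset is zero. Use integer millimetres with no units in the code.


translate([286, 217, 0]) cube([57, 37, 473]);
translate([929, 217, 0]) cube([57, 37, 473]);
translate([343, 217, 0]) cube([586, 37, 57]);
translate([343, 217, 416]) cube([586, 37, 57]);


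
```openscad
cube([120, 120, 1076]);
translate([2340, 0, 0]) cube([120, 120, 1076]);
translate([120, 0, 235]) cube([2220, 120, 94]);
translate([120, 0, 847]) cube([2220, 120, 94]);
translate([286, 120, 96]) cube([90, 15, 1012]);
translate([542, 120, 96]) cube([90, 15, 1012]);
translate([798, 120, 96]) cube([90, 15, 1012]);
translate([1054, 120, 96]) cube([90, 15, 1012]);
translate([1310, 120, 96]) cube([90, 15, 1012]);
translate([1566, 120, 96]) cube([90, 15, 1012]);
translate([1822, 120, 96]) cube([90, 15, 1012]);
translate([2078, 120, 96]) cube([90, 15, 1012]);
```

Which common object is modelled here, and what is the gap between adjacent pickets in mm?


A fence section. The picket gap is 166 mm.

Two posts, two rails, 8 pickets — a fence section. Span 2220 mm holds 8 pickets of 90 mm with 9 equal gaps: ⌊(2220 − 8·90) / 9⌋ = 166 mm.


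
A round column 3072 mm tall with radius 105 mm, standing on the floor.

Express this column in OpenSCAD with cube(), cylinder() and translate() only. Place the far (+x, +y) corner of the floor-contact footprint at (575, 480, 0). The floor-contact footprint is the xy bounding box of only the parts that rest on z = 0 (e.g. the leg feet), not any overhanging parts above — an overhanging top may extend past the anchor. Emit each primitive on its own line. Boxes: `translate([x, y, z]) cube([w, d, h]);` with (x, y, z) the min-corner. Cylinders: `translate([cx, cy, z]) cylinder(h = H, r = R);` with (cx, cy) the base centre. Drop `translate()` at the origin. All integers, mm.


translate([470, 375, 0]) cylinder(h = 3072, r = 105);


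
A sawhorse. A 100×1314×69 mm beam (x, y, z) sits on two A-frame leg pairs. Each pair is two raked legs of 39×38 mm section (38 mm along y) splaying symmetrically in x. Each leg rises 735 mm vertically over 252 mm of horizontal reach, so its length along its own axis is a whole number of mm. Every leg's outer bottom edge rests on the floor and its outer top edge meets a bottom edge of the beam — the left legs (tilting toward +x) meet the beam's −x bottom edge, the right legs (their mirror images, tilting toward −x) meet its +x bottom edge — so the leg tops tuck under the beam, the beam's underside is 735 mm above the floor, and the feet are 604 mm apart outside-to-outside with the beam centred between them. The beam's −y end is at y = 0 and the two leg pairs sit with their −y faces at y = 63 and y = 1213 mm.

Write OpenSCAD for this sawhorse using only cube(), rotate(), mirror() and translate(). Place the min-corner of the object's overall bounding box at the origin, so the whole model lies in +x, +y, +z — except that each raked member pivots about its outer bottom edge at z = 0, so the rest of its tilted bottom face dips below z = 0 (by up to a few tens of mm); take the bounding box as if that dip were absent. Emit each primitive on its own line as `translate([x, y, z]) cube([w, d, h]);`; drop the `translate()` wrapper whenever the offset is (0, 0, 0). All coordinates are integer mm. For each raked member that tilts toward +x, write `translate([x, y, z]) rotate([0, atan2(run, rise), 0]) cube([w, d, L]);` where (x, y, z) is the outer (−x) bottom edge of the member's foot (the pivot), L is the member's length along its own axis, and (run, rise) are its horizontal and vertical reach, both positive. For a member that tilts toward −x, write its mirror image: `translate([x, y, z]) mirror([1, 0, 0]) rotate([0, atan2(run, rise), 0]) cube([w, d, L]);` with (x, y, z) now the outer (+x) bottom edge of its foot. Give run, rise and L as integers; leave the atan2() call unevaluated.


translate([252, 0, 735]) cube([100, 1314, 69]);
translate([0, 63, 0]) rotate([0, atan2(252, 735), 0]) cube([39, 38, 777]);
translate([604, 63, 0]) mirror([1, 0, 0]) rotate([0, atan2(252, 735), 0]) cube([39, 38, 777]);
translate([0, 1213, 0]) rotate([0, atan2(252, 735), 0]) cube([39, 38, 777]);
translate([604, 1213, 0]) mirror([1, 0, 0]) rotate([0, atan2(252, 735), 0]) cube([39, 38, 777]);


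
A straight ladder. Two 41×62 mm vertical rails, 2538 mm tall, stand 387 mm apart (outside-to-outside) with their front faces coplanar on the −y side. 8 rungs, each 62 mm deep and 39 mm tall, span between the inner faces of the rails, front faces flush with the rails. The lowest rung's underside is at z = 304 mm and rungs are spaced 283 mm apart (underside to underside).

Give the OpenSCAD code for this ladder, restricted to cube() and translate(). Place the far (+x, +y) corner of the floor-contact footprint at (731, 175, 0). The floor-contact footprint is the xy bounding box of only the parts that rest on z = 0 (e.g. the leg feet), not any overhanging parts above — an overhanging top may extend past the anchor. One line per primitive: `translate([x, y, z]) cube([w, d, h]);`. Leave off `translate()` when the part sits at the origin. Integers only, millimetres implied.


translate([344, 113, 0]) cube([41, 62, 2538]);
translate([690, 113, 0]) cube([41, 62, 2538]);
translate([385, 113, 304]) cube([305, 62, 39]);
translate([385, 113, 587]) cube([305, 62, 39]);
translate([385, 113, 870]) cube([305, 62, 39]);
translate([385, 113, 1153]) cube([305, 62, 39]);
translate([385, 113, 1436]) cube([305, 62, 39]);
translate([385, 113, 1719]) cube([305, 62, 39]);
translate([385, 113, 2002]) cube([305, 62, 39]);
translate([385, 113, 2285]) cube([305, 62, 39]);


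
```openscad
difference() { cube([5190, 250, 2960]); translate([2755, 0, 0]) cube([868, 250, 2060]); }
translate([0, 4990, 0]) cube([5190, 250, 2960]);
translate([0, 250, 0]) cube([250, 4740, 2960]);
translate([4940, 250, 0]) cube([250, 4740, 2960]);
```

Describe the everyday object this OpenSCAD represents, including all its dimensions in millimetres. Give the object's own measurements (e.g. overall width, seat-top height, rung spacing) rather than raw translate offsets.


A single room: four walls, each 2960 mm tall and 250 mm thick, enclosing an outside footprint 5190×5240 mm (x × y), no floor or roof. The front and back walls (−y and +y sides) run the full x-width; the side walls fit between their inner faces. A door opening 868 mm wide and 2060 mm tall is cut through the front wall from the floor up, its −x edge 2755 mm from the wall's −x end.


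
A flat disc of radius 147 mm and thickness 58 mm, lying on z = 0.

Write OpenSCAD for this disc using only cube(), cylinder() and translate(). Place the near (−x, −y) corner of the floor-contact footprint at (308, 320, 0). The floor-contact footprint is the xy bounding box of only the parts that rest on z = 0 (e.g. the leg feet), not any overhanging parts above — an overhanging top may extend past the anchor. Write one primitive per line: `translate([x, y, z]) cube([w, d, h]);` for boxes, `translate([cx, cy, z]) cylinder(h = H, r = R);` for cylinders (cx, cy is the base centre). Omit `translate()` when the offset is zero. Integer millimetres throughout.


translate([455, 467, 0]) cylinder(h = 58, r = 147);


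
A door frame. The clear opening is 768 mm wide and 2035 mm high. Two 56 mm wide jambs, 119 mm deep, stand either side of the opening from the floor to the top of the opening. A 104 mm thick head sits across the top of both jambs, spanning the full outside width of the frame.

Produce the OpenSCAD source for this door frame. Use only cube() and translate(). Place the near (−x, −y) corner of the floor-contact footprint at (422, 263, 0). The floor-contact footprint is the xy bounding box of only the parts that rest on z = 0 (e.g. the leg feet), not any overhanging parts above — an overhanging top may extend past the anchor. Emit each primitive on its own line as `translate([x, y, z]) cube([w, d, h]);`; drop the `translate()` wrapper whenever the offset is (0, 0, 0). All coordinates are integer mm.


translate([422, 263, 0]) cube([56, 119, 2035]);
translate([1246, 263, 0]) cube([56, 119, 2035]);
translate([422, 263, 2035]) cube([880, 119, 104]);


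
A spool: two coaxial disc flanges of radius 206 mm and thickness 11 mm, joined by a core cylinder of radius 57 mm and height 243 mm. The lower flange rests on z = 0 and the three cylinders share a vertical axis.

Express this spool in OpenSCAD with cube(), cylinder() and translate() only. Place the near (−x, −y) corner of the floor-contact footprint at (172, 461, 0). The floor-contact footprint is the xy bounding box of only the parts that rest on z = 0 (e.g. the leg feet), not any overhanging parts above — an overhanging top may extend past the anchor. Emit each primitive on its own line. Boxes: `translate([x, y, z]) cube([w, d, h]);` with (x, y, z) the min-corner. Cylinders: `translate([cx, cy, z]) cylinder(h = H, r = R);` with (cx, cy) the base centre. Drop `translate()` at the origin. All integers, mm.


translate([378, 667, 0]) cylinder(h = 11, r = 206);
translate([378, 667, 11]) cylinder(h = 243, r = 57);
translate([378, 667, 254]) cylinder(h = 11, r = 206);


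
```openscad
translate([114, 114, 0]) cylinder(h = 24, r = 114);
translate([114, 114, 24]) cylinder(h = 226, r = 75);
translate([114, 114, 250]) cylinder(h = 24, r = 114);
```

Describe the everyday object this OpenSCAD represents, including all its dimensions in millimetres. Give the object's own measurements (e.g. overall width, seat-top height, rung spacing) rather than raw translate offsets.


A spool: two coaxial disc flanges of radius 114 mm and thickness 24 mm, joined by a core cylinder of radius 75 mm and height 226 mm. The lower flange rests on z = 0 and the three cylinders share a vertical axis.


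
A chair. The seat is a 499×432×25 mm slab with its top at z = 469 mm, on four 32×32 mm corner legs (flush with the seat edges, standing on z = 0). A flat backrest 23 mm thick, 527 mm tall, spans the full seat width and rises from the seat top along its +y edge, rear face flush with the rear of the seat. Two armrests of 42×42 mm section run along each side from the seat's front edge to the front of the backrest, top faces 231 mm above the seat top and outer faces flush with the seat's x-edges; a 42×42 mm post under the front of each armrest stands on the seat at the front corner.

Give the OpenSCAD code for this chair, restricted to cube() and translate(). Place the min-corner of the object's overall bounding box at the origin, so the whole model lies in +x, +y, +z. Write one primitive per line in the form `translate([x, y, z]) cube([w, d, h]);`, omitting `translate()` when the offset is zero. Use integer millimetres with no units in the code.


// leg_h = 469 - 25 = 444
// arm post h = 231 - 42 = 189
translate([0, 0, 444]) cube([499, 432, 25]);
cube([32, 32, 444]);
translate([467, 0, 0]) cube([32, 32, 444]);
translate([0, 400, 0]) cube([32, 32, 444]);
translate([467, 400, 0]) cube([32, 32, 444]);
translate([0, 409, 469]) cube([499, 23, 527]);
translate([0, 0, 658]) cube([42, 409, 42]);
translate([457, 0, 658]) cube([42, 409, 42]);
translate([0, 0, 469]) cube([42, 42, 189]);
translate([457, 0, 469]) cube([42, 42, 189]);


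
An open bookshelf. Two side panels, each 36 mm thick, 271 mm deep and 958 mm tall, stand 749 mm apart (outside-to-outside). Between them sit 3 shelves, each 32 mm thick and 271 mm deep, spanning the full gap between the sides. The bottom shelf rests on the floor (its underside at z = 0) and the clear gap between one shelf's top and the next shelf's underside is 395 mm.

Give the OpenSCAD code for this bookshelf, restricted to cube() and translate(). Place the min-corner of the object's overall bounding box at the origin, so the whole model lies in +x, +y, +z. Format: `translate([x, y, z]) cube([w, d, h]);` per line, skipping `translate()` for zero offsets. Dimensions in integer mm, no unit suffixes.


cube([36, 271, 958]);
translate([713, 0, 0]) cube([36, 271, 958]);
translate([36, 0, 0]) cube([677, 271, 32]);
translate([36, 0, 427]) cube([677, 271, 32]);
translate([36, 0, 854]) cube([677, 271, 32]);
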